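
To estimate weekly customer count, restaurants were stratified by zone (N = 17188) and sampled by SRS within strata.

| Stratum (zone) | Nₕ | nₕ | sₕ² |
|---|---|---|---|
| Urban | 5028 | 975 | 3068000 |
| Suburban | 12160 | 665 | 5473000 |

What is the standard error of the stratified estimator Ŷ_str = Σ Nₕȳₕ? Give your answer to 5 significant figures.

1.1021 × 10^6

Var(Ŷ_str) = Σₕ Nₕ²(1 − fₕ)sₕ²/nₕ.
Urban: 5028²·(1 − 975/5028)·3068000/975 = 6.4124296 × 10^10.
Suburban: 12160²·(1 − 665/12160)·5473000/665 = 1.1503933 × 10^12.
Sum = 1.2145176 × 10^12.
SE = √(1.2145176 × 10^12) = 1.1021 × 10^6.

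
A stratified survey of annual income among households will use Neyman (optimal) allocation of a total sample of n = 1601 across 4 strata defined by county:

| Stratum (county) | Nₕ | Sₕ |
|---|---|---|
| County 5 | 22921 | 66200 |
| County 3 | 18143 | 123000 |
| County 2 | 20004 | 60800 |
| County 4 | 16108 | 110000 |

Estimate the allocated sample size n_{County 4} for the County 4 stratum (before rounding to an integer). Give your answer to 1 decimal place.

421.1

Neyman allocation: nₕ = n·NₕSₕ / Σⱼ NⱼSⱼ.
Σ NⱼSⱼ = 22921·66200 + 18143·123000 + 20004·60800 + 16108·110000 = 6.7370824 × 10^9.
n_{County 4} = 1601·16108·110000 / (6.7370824 × 10^9) = 421.1.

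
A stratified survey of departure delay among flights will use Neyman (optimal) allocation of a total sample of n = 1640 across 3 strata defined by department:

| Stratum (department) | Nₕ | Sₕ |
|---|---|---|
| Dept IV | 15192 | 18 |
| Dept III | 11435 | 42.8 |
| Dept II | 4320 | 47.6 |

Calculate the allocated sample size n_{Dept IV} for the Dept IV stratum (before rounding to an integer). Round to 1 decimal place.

Neyman allocation: nₕ = n·NₕSₕ / Σⱼ NⱼSⱼ.
Σ NⱼSⱼ = 15192·18 + 11435·42.8 + 4320·47.6 = 968506.
n_{Dept IV} = 1640·15192·18 / 968506 = 463.1.

463.1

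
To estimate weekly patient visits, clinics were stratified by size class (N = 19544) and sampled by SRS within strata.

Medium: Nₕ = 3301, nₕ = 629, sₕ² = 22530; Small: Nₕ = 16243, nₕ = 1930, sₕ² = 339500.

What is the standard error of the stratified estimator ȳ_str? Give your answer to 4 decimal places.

Var(ȳ_str) = Σₕ Wₕ²(1 − fₕ)sₕ²/nₕ with Wₕ = Nₕ/N, N = 19544.
Medium: Wₕ = 0.16890094; term = 0.16890094²·(1 − 0.19054832)·22530/629 = 0.82711447.
Small: Wₕ = 0.83109906; term = 0.83109906²·(1 − 0.11882041)·339500/1930 = 107.06622.
Sum = 107.89333.
SE = √(107.89333) = 10.3872.

10.3872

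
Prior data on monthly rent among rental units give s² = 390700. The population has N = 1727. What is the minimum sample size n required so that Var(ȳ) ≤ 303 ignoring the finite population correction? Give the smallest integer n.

1290

Without fpc, n₀ = s²/D = 390700/303 = 1289.4389.
Rounding up, n = 1290.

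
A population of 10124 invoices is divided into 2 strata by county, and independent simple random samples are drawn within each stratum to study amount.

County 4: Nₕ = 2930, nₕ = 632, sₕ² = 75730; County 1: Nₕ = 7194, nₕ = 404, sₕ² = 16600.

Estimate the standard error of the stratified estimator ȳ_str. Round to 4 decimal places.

5.2396

Var(ȳ_str) = Σₕ Wₕ²(1 − fₕ)sₕ²/nₕ with Wₕ = Nₕ/N, N = 10124.
County 4: Wₕ = 0.28941130; term = 0.28941130²·(1 − 0.21569966)·75730/632 = 7.8716224.
County 1: Wₕ = 0.71058870; term = 0.71058870²·(1 − 0.05615791)·16600/404 = 19.582253.
Sum = 27.453875.
SE = √(27.453875) = 5.2396.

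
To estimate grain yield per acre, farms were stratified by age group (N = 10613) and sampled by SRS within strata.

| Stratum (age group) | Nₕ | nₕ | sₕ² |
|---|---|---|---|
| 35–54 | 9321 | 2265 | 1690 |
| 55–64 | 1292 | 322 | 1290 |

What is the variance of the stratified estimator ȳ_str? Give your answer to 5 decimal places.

Var(ȳ_str) = Σₕ Wₕ²(1 − fₕ)sₕ²/nₕ with Wₕ = Nₕ/N, N = 10613.
35–54: Wₕ = 0.87826251; term = 0.87826251²·(1 − 0.24299968)·1690/2265 = 0.43567561.
55–64: Wₕ = 0.12173749; term = 0.12173749²·(1 − 0.24922601)·1290/322 = 0.044575042.
Sum = 0.48025065.

0.48025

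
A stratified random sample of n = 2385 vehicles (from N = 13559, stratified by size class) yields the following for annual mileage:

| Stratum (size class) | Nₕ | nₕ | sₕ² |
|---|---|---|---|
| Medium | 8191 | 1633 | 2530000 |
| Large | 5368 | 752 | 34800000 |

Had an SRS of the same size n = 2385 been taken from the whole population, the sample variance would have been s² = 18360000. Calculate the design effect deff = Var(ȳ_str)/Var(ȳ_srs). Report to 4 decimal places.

Var(ȳ_str) = Σ Wₕ²(1−fₕ)sₕ²/nₕ with Wₕ = Nₕ/13559:
  Medium: (8191/13559)²·(1−1633/8191)·2530000/1633 = 452.67588
  Large: (5368/13559)²·(1−752/5368)·34800000/752 = 6237.1242
  → Var(ȳ_str) = 6689.8001.
Var(ȳ_srs) = (1 − 2385/13559)·18360000/2385 = 6344.031.
deff = 6689.8001 / 6344.031 = 1.0545.

1.0545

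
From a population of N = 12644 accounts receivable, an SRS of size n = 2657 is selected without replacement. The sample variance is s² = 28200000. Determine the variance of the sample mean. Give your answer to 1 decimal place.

Under SRS without replacement, Var(ȳ) = (1 − f)·s²/n with f = n/N = 2657/12644 = 0.21013920.
Var(ȳ) = (1 − 0.21013920)·28200000/2657 = 0.78986080·10613.474 = 8383.167.

8383.2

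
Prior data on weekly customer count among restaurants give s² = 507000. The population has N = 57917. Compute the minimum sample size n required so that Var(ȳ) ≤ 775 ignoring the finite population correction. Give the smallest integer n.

Without fpc, n₀ = s²/D = 507000/775 = 654.1935.
Rounding up, n = 655.

655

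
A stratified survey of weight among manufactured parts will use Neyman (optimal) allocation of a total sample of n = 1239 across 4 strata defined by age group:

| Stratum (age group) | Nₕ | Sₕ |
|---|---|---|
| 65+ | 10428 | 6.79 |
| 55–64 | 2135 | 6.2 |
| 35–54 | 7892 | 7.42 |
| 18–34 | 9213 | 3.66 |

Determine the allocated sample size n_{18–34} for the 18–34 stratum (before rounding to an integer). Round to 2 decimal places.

236.95

Neyman allocation: nₕ = n·NₕSₕ / Σⱼ NⱼSⱼ.
Σ NⱼSⱼ = 10428·6.79 + 2135·6.2 + 7892·7.42 + 9213·3.66 = 176321.34.
n_{18–34} = 1239·9213·3.66 / 176321.34 = 236.95.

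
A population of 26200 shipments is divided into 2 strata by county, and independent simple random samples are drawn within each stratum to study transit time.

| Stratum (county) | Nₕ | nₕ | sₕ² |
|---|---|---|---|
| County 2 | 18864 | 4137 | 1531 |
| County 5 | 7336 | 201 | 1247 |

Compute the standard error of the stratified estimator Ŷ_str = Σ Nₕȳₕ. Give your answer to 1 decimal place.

20677.1

Var(Ŷ_str) = Σₕ Nₕ²(1 − fₕ)sₕ²/nₕ.
County 2: 18864²·(1 − 4137/18864)·1531/4137 = 1.0281056 × 10^8.
County 5: 7336²·(1 − 201/7336)·1247/201 = 3.2473096 × 10^8.
Sum = 4.2754152 × 10^8.
SE = √(4.2754152 × 10^8) = 20677.1.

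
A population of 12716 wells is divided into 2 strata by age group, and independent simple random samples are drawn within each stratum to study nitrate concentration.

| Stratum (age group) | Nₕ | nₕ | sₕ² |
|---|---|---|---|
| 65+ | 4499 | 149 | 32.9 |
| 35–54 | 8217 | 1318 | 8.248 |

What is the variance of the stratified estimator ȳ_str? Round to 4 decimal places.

Var(ȳ_str) = Σₕ Wₕ²(1 − fₕ)sₕ²/nₕ with Wₕ = Nₕ/N, N = 12716.
65+: Wₕ = 0.35380623; term = 0.35380623²·(1 − 0.03311847)·32.9/149 = 0.026724762.
35–54: Wₕ = 0.64619377; term = 0.64619377²·(1 − 0.16039917)·8.248/1318 = 0.0021939748.
Sum = 0.028918737.

0.0289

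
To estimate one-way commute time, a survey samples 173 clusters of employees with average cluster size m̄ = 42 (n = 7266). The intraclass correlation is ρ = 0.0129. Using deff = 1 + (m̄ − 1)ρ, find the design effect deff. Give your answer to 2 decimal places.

deff = 1 + (42 − 1)·0.0129 = 1 + 0.5289 = 1.5289.

1.53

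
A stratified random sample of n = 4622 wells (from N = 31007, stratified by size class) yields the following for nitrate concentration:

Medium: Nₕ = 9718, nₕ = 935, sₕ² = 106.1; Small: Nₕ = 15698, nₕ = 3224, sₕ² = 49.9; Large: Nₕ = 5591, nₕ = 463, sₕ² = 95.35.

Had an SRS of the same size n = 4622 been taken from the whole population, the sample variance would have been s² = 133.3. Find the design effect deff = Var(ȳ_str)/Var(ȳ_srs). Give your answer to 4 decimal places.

Var(ȳ_str) = Σ Wₕ²(1−fₕ)sₕ²/nₕ with Wₕ = Nₕ/31007:
  Medium: (9718/31007)²·(1−935/9718)·106.1/935 = 0.010074049
  Small: (15698/31007)²·(1−3224/15698)·49.9/3224 = 0.003152362
  Large: (5591/31007)²·(1−463/5591)·95.35/463 = 0.0061412633
  → Var(ȳ_str) = 0.019367674.
Var(ȳ_srs) = (1 − 4622/31007)·133.3/4622 = 0.0245413.
deff = 0.019367674 / 0.0245413 = 0.7892.

0.7892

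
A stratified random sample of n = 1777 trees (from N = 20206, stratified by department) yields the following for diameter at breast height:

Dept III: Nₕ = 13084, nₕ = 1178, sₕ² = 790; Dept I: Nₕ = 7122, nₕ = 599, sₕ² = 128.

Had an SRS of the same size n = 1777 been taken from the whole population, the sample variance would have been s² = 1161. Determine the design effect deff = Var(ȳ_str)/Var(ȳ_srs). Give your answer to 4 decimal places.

Var(ȳ_str) = Σ Wₕ²(1−fₕ)sₕ²/nₕ with Wₕ = Nₕ/20206:
  Dept III: (13084/20206)²·(1−1178/13084)·790/1178 = 0.2558748
  Dept I: (7122/20206)²·(1−599/7122)·128/599 = 0.024314861
  → Var(ȳ_str) = 0.28018966.
Var(ȳ_srs) = (1 − 1777/20206)·1161/1777 = 0.59589016.
deff = 0.28018966 / 0.59589016 = 0.4702.

0.4702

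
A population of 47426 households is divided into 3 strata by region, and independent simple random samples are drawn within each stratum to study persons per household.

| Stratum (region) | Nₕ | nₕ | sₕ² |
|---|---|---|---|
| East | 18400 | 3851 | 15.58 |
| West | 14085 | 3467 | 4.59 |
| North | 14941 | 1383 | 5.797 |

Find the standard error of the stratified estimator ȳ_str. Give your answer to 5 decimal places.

0.03077

Var(ȳ_str) = Σₕ Wₕ²(1 − fₕ)sₕ²/nₕ with Wₕ = Nₕ/N, N = 47426.
East: Wₕ = 0.38797284; term = 0.38797284²·(1 − 0.20929348)·15.58/3851 = 4.8151731 × 10^-4.
West: Wₕ = 0.29698899; term = 0.29698899²·(1 − 0.24614838)·4.59/3467 = 8.802893 × 10^-5.
North: Wₕ = 0.31503816; term = 0.31503816²·(1 − 0.09256409)·5.797/1383 = 3.7750562 × 10^-4.
Sum = 9.4705186 × 10^-4.
SE = √(9.4705186 × 10^-4) = 0.03077.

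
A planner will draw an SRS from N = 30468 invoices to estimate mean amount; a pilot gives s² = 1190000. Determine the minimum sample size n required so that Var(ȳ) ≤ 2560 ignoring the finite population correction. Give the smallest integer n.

465

Without fpc, n₀ = s²/D = 1190000/2560 = 464.8438.
Rounding up, n = 465.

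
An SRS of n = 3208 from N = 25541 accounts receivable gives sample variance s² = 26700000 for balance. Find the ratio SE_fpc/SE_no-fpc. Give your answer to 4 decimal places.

f = n/N = 3208/25541 = 0.12560197.
SE_no-fpc = √(s²/n) = 91.230163; SE_fpc = √((1−f)s²/n) = 85.308643.
Ratio = √(1−f) = 0.93509252.

0.9351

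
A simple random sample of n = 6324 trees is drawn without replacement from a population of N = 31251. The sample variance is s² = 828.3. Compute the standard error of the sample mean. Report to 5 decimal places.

Under SRS without replacement, Var(ȳ) = (1 − f)·s²/n with f = n/N = 6324/31251 = 0.20236152.
Var(ȳ) = (1 − 0.20236152)·828.3/6324 = 0.79763848·0.13097723 = 0.10447248.
SE(ȳ) = √(0.10447248) = 0.32322.

0.32322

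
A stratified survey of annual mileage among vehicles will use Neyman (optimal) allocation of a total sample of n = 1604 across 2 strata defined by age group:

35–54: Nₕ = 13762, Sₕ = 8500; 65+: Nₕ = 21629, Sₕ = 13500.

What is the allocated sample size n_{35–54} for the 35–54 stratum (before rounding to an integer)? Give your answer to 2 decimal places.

458.79

Neyman allocation: nₕ = n·NₕSₕ / Σⱼ NⱼSⱼ.
Σ NⱼSⱼ = 13762·8500 + 21629·13500 = 4.089685 × 10^8.
n_{35–54} = 1604·13762·8500 / (4.089685 × 10^8) = 458.79.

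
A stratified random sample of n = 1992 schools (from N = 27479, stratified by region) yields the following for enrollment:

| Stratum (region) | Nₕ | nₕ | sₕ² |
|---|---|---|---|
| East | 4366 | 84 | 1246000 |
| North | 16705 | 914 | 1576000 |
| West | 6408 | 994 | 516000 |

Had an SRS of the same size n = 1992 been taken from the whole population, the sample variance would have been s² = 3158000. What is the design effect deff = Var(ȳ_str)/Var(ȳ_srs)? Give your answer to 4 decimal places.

0.6756

Var(ȳ_str) = Σ Wₕ²(1−fₕ)sₕ²/nₕ with Wₕ = Nₕ/27479:
  East: (4366/27479)²·(1−84/4366)·1246000/84 = 367.25465
  North: (16705/27479)²·(1−914/16705)·1576000/914 = 602.37132
  West: (6408/27479)²·(1−994/6408)·516000/994 = 23.85076
  → Var(ȳ_str) = 993.47673.
Var(ȳ_srs) = (1 − 1992/27479)·3158000/1992 = 1470.4172.
deff = 993.47673 / 1470.4172 = 0.6756.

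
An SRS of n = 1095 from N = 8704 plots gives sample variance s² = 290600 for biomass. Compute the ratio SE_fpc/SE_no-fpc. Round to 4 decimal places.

f = n/N = 1095/8704 = 0.12580423.
SE_no-fpc = √(s²/n) = 16.290737; SE_fpc = √((1−f)s²/n) = 15.231585.
Ratio = √(1−f) = 0.93498437.

0.9350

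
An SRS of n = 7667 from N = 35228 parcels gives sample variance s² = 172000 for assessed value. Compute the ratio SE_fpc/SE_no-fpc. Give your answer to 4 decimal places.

f = n/N = 7667/35228 = 0.21763938.
SE_no-fpc = √(s²/n) = 4.736434; SE_fpc = √((1−f)s²/n) = 4.1894304.
Ratio = √(1−f) = 0.88451152.

0.8845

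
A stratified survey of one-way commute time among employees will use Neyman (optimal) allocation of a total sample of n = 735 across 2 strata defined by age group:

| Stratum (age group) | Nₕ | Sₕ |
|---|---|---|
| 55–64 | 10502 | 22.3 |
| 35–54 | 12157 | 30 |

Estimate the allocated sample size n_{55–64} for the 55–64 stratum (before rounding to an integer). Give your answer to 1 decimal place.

Neyman allocation: nₕ = n·NₕSₕ / Σⱼ NⱼSⱼ.
Σ NⱼSⱼ = 10502·22.3 + 12157·30 = 598904.6.
n_{55–64} = 735·10502·22.3 / 598904.6 = 287.4.

287.4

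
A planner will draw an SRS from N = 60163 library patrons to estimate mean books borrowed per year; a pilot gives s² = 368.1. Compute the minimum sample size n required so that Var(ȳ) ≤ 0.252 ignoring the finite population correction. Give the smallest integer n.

Without fpc, n₀ = s²/D = 368.1/0.252 = 1460.7143.
Rounding up, n = 1461.

1461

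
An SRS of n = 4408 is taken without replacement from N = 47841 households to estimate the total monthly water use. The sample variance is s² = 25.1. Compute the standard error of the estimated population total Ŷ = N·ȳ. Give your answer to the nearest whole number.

3440

Var(Ŷ) = N²·Var(ȳ) = N²·(1 − n/N)·s²/n.
f = 4408/47841 = 0.09213854; Var(ȳ) = 0.90786146·25.1/4408 = 0.0051695378.
Var(Ŷ) = 47841² · 0.0051695378 = 1.1831838 × 10^7.
SE(Ŷ) = √(1.1831838 × 10^7) = 3440.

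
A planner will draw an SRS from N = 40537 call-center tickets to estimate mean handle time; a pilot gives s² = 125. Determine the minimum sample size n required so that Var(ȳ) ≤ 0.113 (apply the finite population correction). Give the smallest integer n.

1077

Without fpc, n₀ = s²/D = 125/0.113 = 1106.1947.
With fpc, (1 − n/N)·s²/n ≤ D requires n ≥ n₀/(1 + n₀/N) = 1106.1947/(1 + 1106.1947/40537) = 1076.8101.
Rounding up, n = 1077.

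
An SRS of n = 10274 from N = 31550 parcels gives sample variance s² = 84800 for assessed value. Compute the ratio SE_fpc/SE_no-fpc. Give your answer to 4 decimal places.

0.8212

f = n/N = 10274/31550 = 0.32564184.
SE_no-fpc = √(s²/n) = 2.8729505; SE_fpc = √((1−f)s²/n) = 2.3592472.
Ratio = √(1−f) = 0.82119313.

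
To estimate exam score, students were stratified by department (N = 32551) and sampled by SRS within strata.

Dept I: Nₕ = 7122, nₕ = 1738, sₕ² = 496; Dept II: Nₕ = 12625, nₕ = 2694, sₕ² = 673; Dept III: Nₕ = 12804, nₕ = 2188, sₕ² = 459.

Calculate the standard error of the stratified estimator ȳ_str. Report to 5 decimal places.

0.25846

Var(ȳ_str) = Σₕ Wₕ²(1 − fₕ)sₕ²/nₕ with Wₕ = Nₕ/N, N = 32551.
Dept I: Wₕ = 0.21879512; term = 0.21879512²·(1 − 0.24403258)·496/1738 = 0.010327858.
Dept II: Wₕ = 0.38785291; term = 0.38785291²·(1 − 0.21338614)·673/2694 = 0.029560595.
Dept III: Wₕ = 0.39335197; term = 0.39335197²·(1 − 0.17088410)·459/2188 = 0.026911833.
Sum = 0.066800286.
SE = √(0.066800286) = 0.25846.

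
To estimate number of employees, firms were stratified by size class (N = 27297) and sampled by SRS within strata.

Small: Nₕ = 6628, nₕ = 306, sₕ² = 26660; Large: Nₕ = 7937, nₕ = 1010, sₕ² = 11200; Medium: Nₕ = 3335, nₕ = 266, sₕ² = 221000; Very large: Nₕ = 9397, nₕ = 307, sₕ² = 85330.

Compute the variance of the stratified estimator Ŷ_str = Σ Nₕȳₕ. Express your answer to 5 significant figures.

3.6506 × 10^10

Var(Ŷ_str) = Σₕ Nₕ²(1 − fₕ)sₕ²/nₕ.
Small: 6628²·(1 − 306/6628)·26660/306 = 3.6506963 × 10^9.
Large: 7937²·(1 − 1010/7937)·11200/1010 = 6.0967476 × 10^8.
Medium: 3335²·(1 − 266/3335)·221000/266 = 8.5036106 × 10^9.
Very large: 9397²·(1 − 307/9397)·85330/307 = 2.3741955 × 10^10.
Sum = 3.6505937 × 10^10.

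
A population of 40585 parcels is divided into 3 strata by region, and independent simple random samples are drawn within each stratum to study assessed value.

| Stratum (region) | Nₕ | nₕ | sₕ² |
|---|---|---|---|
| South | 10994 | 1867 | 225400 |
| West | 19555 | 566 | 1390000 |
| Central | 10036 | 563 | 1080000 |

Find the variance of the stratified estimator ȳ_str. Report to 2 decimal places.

671.72

Var(ȳ_str) = Σₕ Wₕ²(1 − fₕ)sₕ²/nₕ with Wₕ = Nₕ/N, N = 40585.
South: Wₕ = 0.27088826; term = 0.27088826²·(1 − 0.16981990)·225400/1867 = 7.3546545.
West: Wₕ = 0.48182826; term = 0.48182826²·(1 − 0.02894400)·1390000/566 = 553.63965.
Central: Wₕ = 0.24728348; term = 0.24728348²·(1 − 0.05609805)·1080000/563 = 110.72162.
Sum = 671.71592.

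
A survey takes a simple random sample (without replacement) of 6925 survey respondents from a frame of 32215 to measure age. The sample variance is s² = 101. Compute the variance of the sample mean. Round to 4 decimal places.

Under SRS without replacement, Var(ȳ) = (1 − f)·s²/n with f = n/N = 6925/32215 = 0.21496197.
Var(ȳ) = (1 − 0.21496197)·101/6925 = 0.78503803·0.014584838 = 0.011449652.

0.0114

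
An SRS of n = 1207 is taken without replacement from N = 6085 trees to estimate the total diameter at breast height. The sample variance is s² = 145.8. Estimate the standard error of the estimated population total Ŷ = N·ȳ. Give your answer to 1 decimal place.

Var(Ŷ) = N²·Var(ȳ) = N²·(1 − n/N)·s²/n.
f = 1207/6085 = 0.19835661; Var(ȳ) = 0.80164339·145.8/1207 = 0.096834802.
Var(Ŷ) = 6085² · 0.096834802 = 3.585524 × 10^6.
SE(Ŷ) = √(3.585524 × 10^6) = 1893.5.

1893.5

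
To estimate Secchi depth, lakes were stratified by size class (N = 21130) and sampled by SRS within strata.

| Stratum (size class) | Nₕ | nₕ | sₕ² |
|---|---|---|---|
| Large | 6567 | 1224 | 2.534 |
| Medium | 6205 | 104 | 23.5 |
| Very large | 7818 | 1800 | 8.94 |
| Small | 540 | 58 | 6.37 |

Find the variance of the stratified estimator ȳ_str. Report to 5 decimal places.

Var(ȳ_str) = Σₕ Wₕ²(1 − fₕ)sₕ²/nₕ with Wₕ = Nₕ/N, N = 21130.
Large: Wₕ = 0.31079035; term = 0.31079035²·(1 − 0.18638648)·2.534/1224 = 1.6269657 × 10^-4.
Medium: Wₕ = 0.29365831; term = 0.29365831²·(1 − 0.01676068)·23.5/104 = 0.019159243.
Very large: Wₕ = 0.36999527; term = 0.36999527²·(1 − 0.23023791)·8.94/1800 = 5.2337608 × 10^-4.
Small: Wₕ = 0.02555608; term = 0.02555608²·(1 − 0.10740741)·6.37/58 = 6.4025539 × 10^-5.
Sum = 0.019909341.

0.01991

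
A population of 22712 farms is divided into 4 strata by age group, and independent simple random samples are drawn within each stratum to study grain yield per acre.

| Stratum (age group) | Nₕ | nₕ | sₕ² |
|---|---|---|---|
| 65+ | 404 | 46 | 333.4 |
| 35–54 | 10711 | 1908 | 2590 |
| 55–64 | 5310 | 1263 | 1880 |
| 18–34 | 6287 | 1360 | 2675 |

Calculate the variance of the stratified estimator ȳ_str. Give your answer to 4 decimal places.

Var(ȳ_str) = Σₕ Wₕ²(1 − fₕ)sₕ²/nₕ with Wₕ = Nₕ/N, N = 22712.
65+: Wₕ = 0.01778795; term = 0.01778795²·(1 − 0.11386139)·333.4/46 = 0.0020321764.
35–54: Wₕ = 0.47160092; term = 0.47160092²·(1 − 0.17813463)·2590/1908 = 0.24812548.
55–64: Wₕ = 0.23379711; term = 0.23379711²·(1 − 0.23785311)·1880/1263 = 0.06201139.
18–34: Wₕ = 0.27681402; term = 0.27681402²·(1 − 0.21631939)·2675/1360 = 0.11811366.
Sum = 0.43028271.

0.4303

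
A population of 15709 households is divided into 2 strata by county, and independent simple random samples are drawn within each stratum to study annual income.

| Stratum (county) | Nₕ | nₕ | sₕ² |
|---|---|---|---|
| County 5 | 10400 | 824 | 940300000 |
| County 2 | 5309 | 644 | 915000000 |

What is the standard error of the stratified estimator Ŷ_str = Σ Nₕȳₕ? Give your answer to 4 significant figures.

1.220 × 10^7

Var(Ŷ_str) = Σₕ Nₕ²(1 − fₕ)sₕ²/nₕ.
County 5: 10400²·(1 − 824/10400)·940300000/824 = 1.1364667 × 10^14.
County 2: 5309²·(1 − 644/5309)·915000000/644 = 3.5188406 × 10^13.
Sum = 1.4883508 × 10^14.
SE = √(1.4883508 × 10^14) = 1.220 × 10^7.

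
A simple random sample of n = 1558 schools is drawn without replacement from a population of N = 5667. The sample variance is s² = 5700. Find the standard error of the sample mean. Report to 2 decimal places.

1.63

Under SRS without replacement, Var(ȳ) = (1 − f)·s²/n with f = n/N = 1558/5667 = 0.27492500.
Var(ȳ) = (1 − 0.27492500)·5700/1558 = 0.72507500·3.6585366 = 2.6527134.
SE(ȳ) = √(2.6527134) = 1.63.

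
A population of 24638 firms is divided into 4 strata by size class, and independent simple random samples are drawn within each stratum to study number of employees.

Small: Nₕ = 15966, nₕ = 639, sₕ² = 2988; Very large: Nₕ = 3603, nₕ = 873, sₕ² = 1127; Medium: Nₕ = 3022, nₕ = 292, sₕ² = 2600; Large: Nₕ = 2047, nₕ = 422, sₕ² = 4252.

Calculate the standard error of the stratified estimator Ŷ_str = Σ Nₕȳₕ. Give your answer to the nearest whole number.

35552

Var(Ŷ_str) = Σₕ Nₕ²(1 − fₕ)sₕ²/nₕ.
Small: 15966²·(1 − 639/15966)·2988/639 = 1.1442819 × 10^9.
Very large: 3603²·(1 − 873/3603)·1127/873 = 1.2698037 × 10^7.
Medium: 3022²·(1 − 292/3022)·2600/292 = 7.3459438 × 10^7.
Large: 2047²·(1 − 422/2047)·4252/422 = 3.3515987 × 10^7.
Sum = 1.2639554 × 10^9.
SE = √(1.2639554 × 10^9) = 35552.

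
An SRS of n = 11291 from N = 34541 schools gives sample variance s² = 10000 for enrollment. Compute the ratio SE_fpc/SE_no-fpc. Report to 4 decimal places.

f = n/N = 11291/34541 = 0.32688689.
SE_no-fpc = √(s²/n) = 0.94109572; SE_fpc = √((1−f)s²/n) = 0.77210759.
Ratio = √(1−f) = 0.82043471.

0.8204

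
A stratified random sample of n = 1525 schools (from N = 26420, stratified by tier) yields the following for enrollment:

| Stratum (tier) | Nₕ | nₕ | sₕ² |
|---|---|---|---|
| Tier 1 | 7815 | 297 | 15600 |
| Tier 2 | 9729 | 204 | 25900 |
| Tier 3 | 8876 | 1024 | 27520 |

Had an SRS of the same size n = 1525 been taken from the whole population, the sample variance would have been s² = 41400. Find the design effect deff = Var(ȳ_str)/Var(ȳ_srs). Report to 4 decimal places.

0.9366

Var(ȳ_str) = Σ Wₕ²(1−fₕ)sₕ²/nₕ with Wₕ = Nₕ/26420:
  Tier 1: (7815/26420)²·(1−297/7815)·15600/297 = 4.4211355
  Tier 2: (9729/26420)²·(1−204/9729)·25900/204 = 16.855326
  Tier 3: (8876/26420)²·(1−1024/8876)·27520/1024 = 2.6833692
  → Var(ȳ_str) = 23.959831.
Var(ȳ_srs) = (1 − 1525/26420)·41400/1525 = 25.580546.
deff = 23.959831 / 25.580546 = 0.9366.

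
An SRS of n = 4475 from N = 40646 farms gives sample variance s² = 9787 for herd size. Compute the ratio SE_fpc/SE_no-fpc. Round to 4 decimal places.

0.9433

f = n/N = 4475/40646 = 0.11009693.
SE_no-fpc = √(s²/n) = 1.4788641; SE_fpc = √((1−f)s²/n) = 1.3950816.
Ratio = √(1−f) = 0.94334674.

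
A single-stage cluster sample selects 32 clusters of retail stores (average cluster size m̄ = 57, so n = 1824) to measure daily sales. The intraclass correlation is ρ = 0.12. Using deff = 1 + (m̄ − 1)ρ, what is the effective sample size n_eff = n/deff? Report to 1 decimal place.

236.3

deff = 1 + (57 − 1)·0.12 = 1 + 6.72 = 7.72.
n_eff = 1824 / 7.72 = 236.3.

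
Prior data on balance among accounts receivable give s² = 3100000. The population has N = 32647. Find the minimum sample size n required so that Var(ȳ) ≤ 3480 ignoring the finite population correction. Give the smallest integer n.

891

Without fpc, n₀ = s²/D = 3100000/3480 = 890.8046.
Rounding up, n = 891.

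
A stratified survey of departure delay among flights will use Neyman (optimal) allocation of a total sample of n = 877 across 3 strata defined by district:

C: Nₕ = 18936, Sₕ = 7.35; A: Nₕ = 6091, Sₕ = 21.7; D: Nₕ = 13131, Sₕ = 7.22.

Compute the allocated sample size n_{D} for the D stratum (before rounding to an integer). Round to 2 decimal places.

227.07

Neyman allocation: nₕ = n·NₕSₕ / Σⱼ NⱼSⱼ.
Σ NⱼSⱼ = 18936·7.35 + 6091·21.7 + 13131·7.22 = 366160.12.
n_{D} = 877·13131·7.22 / 366160.12 = 227.07.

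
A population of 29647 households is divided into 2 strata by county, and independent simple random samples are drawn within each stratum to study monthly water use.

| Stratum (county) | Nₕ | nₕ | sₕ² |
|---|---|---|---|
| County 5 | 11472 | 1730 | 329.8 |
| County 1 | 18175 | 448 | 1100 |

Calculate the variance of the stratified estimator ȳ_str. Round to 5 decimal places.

0.92428

Var(ȳ_str) = Σₕ Wₕ²(1 − fₕ)sₕ²/nₕ with Wₕ = Nₕ/N, N = 29647.
County 5: Wₕ = 0.38695315; term = 0.38695315²·(1 − 0.15080195)·329.8/1730 = 0.024239871.
County 1: Wₕ = 0.61304685; term = 0.61304685²·(1 − 0.02464924)·1100/448 = 0.90004211.
Sum = 0.92428198.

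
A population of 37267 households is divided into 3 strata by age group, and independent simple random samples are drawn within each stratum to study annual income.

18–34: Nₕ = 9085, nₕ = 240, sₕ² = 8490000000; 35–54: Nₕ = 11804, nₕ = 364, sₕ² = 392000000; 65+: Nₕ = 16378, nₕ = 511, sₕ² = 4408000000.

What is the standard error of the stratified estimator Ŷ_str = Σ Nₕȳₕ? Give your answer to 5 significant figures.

Var(Ŷ_str) = Σₕ Nₕ²(1 − fₕ)sₕ²/nₕ.
18–34: 9085²·(1 − 240/9085)·8490000000/240 = 2.8426227 × 10^15.
35–54: 11804²·(1 − 364/11804)·392000000/364 = 1.4542528 × 10^14.
65+: 16378²·(1 − 511/16378)·4408000000/511 = 2.2416942 × 10^15.
Sum = 5.2297422 × 10^15.
SE = √(5.2297422 × 10^15) = 7.2317 × 10^7.

7.2317 × 10^7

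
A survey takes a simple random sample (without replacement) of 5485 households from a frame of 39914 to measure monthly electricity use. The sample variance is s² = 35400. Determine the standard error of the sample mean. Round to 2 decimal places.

Under SRS without replacement, Var(ȳ) = (1 − f)·s²/n with f = n/N = 5485/39914 = 0.13742045.
Var(ȳ) = (1 − 0.13742045)·35400/5485 = 0.86257955·6.4539654 = 5.5670585.
SE(ȳ) = √(5.5670585) = 2.36.

2.36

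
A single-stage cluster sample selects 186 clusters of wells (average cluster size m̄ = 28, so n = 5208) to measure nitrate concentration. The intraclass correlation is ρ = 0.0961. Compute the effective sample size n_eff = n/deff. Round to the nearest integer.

1449

deff = 1 + (28 − 1)·0.0961 = 1 + 2.5947 = 3.5947.
n_eff = 5208 / 3.5947 = 1449.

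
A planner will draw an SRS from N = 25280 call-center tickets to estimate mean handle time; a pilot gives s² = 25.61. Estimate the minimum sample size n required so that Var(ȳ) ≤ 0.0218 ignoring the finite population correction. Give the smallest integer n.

1175

Without fpc, n₀ = s²/D = 25.61/0.0218 = 1174.7706.
Rounding up, n = 1175.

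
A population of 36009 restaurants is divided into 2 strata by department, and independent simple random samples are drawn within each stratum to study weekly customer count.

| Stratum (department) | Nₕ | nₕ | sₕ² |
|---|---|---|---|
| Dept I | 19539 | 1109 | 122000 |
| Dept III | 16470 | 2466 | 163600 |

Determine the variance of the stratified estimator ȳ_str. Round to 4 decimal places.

Var(ȳ_str) = Σₕ Wₕ²(1 − fₕ)sₕ²/nₕ with Wₕ = Nₕ/N, N = 36009.
Dept I: Wₕ = 0.54261435; term = 0.54261435²·(1 − 0.05675828)·122000/1109 = 30.551591.
Dept III: Wₕ = 0.45738565; term = 0.45738565²·(1 − 0.14972678)·163600/2466 = 11.800864.
Sum = 42.352455.

42.3525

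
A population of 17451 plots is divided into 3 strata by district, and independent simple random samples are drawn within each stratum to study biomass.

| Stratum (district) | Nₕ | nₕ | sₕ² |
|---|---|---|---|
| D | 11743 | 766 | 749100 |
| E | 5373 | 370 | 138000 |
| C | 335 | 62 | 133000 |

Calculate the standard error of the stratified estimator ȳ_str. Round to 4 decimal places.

21.1542

Var(ȳ_str) = Σₕ Wₕ²(1 − fₕ)sₕ²/nₕ with Wₕ = Nₕ/N, N = 17451.
D: Wₕ = 0.67291273; term = 0.67291273²·(1 − 0.06523035)·749100/766 = 413.93592.
E: Wₕ = 0.30789067; term = 0.30789067²·(1 − 0.06886283)·138000/370 = 32.921838.
C: Wₕ = 0.01919661; term = 0.01919661²·(1 − 0.18507463)·133000/62 = 0.64420897.
Sum = 447.50197.
SE = √(447.50197) = 21.1542.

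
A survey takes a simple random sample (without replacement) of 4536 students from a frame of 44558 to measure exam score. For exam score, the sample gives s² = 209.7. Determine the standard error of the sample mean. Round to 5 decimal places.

0.20377

Under SRS without replacement, Var(ȳ) = (1 − f)·s²/n with f = n/N = 4536/44558 = 0.10179990.
Var(ȳ) = (1 − 0.10179990)·209.7/4536 = 0.89820010·0.046230159 = 0.041523933.
SE(ȳ) = √(0.041523933) = 0.20377.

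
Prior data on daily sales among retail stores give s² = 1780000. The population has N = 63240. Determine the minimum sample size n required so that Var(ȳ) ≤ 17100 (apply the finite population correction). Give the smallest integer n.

Without fpc, n₀ = s²/D = 1780000/17100 = 104.0936.
With fpc, (1 − n/N)·s²/n ≤ D requires n ≥ n₀/(1 + n₀/N) = 104.0936/(1 + 104.0936/63240) = 103.9225.
Rounding up, n = 104.

104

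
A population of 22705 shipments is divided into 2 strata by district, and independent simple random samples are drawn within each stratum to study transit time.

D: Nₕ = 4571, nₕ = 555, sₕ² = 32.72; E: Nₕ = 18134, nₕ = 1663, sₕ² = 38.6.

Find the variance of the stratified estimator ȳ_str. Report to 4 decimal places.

0.0155

Var(ȳ_str) = Σₕ Wₕ²(1 − fₕ)sₕ²/nₕ with Wₕ = Nₕ/N, N = 22705.
D: Wₕ = 0.20132129; term = 0.20132129²·(1 − 0.12141763)·32.72/555 = 0.0020993373.
E: Wₕ = 0.79867871; term = 0.79867871²·(1 − 0.09170619)·38.6/1663 = 0.013448245.
Sum = 0.015547582.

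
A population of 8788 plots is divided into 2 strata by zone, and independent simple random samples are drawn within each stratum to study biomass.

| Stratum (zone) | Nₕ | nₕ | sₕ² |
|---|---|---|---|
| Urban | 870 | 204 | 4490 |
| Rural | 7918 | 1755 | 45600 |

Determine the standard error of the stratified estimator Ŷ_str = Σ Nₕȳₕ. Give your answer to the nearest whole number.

Var(Ŷ_str) = Σₕ Nₕ²(1 − fₕ)sₕ²/nₕ.
Urban: 870²·(1 − 204/870)·4490/204 = 1.2752921 × 10^7.
Rural: 7918²·(1 − 1755/7918)·45600/1755 = 1.2679303 × 10^9.
Sum = 1.2806832 × 10^9.
SE = √(1.2806832 × 10^9) = 35787.

35787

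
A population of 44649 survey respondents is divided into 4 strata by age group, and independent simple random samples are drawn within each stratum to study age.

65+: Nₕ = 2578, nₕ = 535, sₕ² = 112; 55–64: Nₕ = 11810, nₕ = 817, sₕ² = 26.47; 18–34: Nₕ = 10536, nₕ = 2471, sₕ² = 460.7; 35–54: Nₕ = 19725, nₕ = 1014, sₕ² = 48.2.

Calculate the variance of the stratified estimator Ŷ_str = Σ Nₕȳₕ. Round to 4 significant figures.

Var(Ŷ_str) = Σₕ Nₕ²(1 − fₕ)sₕ²/nₕ.
65+: 2578²·(1 − 535/2578)·112/535 = 1.1025937 × 10^6.
55–64: 11810²·(1 − 817/11810)·26.47/817 = 4.2062784 × 10^6.
18–34: 10536²·(1 − 2471/10536)·460.7/2471 = 1.5842569 × 10^7.
35–54: 19725²·(1 − 1014/19725)·48.2/1014 = 1.7543777 × 10^7.
Sum = 3.8695218 × 10^7.

3.870 × 10^7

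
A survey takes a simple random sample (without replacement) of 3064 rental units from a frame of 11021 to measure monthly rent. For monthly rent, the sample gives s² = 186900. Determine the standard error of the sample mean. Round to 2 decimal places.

6.64

Under SRS without replacement, Var(ȳ) = (1 − f)·s²/n with f = n/N = 3064/11021 = 0.27801470.
Var(ȳ) = (1 − 0.27801470)·186900/3064 = 0.72198530·60.998695 = 44.040161.
SE(ȳ) = √(44.040161) = 6.64.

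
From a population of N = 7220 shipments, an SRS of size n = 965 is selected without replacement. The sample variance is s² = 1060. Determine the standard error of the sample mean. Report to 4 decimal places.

Under SRS without replacement, Var(ȳ) = (1 − f)·s²/n with f = n/N = 965/7220 = 0.13365651.
Var(ȳ) = (1 − 0.13365651)·1060/965 = 0.86634349·1.0984456 = 0.95163119.
SE(ȳ) = √(0.95163119) = 0.9755.

0.9755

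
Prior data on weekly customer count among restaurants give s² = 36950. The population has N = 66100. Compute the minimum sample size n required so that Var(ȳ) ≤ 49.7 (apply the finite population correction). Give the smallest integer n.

Without fpc, n₀ = s²/D = 36950/49.7 = 743.4608.
With fpc, (1 − n/N)·s²/n ≤ D requires n ≥ n₀/(1 + n₀/N) = 743.4608/(1 + 743.4608/66100) = 735.1917.
Rounding up, n = 736.

736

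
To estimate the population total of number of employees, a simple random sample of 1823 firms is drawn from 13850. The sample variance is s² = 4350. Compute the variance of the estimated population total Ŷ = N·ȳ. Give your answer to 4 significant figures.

3.975 × 10^8

Var(Ŷ) = N²·Var(ȳ) = N²·(1 − n/N)·s²/n.
f = 1823/13850 = 0.13162455; Var(ȳ) = 0.86837545·4350/1823 = 2.0720972.
Var(Ŷ) = 13850² · 2.0720972 = 3.9747487 × 10^8.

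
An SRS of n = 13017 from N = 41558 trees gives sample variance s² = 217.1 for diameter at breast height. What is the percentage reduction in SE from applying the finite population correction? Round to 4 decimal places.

17.1281

f = n/N = 13017/41558 = 0.31322489.
SE_no-fpc = √(s²/n) = 0.12914407; SE_fpc = √((1−f)s²/n) = 0.10702414.
Ratio = √(1−f) = 0.82871896. Reduction = 100·(1 − 0.82871896) = 17.1281%.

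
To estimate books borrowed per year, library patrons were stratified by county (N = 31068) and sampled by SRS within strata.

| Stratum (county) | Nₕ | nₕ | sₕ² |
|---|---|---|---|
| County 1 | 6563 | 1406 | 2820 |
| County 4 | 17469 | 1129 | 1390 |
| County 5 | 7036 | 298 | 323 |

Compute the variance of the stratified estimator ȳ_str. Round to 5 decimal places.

0.48766

Var(ȳ_str) = Σₕ Wₕ²(1 − fₕ)sₕ²/nₕ with Wₕ = Nₕ/N, N = 31068.
County 1: Wₕ = 0.21124630; term = 0.21124630²·(1 − 0.21423130)·2820/1406 = 0.070329371.
County 4: Wₕ = 0.56228273; term = 0.56228273²·(1 − 0.06462877)·1390/1129 = 0.3640947.
County 5: Wₕ = 0.22647097; term = 0.22647097²·(1 − 0.04235361)·323/298 = 0.053237359.
Sum = 0.48766143.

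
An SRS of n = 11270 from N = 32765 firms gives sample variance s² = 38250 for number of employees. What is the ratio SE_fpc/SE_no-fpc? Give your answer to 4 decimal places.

0.8100

f = n/N = 11270/32765 = 0.34396460.
SE_no-fpc = √(s²/n) = 1.842272; SE_fpc = √((1−f)s²/n) = 1.4921669.
Ratio = √(1−f) = 0.80996012.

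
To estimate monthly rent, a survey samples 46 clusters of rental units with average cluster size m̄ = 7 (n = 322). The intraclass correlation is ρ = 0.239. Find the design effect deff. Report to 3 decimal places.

2.434

deff = 1 + (7 − 1)·0.239 = 1 + 1.434 = 2.434.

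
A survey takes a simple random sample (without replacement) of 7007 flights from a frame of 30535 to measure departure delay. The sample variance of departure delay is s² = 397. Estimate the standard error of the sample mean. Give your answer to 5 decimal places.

0.20894

Under SRS without replacement, Var(ȳ) = (1 − f)·s²/n with f = n/N = 7007/30535 = 0.22947437.
Var(ȳ) = (1 − 0.22947437)·397/7007 = 0.77052563·0.056657628 = 0.043656154.
SE(ȳ) = √(0.043656154) = 0.20894.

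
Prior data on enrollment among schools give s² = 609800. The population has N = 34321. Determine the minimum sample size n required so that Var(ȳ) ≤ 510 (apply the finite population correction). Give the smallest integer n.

1156

Without fpc, n₀ = s²/D = 609800/510 = 1195.6863.
With fpc, (1 − n/N)·s²/n ≤ D requires n ≥ n₀/(1 + n₀/N) = 1195.6863/(1 + 1195.6863/34321) = 1155.4329.
Rounding up, n = 1156.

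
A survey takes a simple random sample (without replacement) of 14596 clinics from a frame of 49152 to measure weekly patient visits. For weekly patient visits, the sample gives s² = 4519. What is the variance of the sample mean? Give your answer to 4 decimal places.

0.2177

Under SRS without replacement, Var(ȳ) = (1 − f)·s²/n with f = n/N = 14596/49152 = 0.29695638.
Var(ȳ) = (1 − 0.29695638)·4519/14596 = 0.70304362·0.30960537 = 0.21766608.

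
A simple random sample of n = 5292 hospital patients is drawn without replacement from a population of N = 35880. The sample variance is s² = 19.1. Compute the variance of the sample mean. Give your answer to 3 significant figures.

0.00308

Under SRS without replacement, Var(ȳ) = (1 − f)·s²/n with f = n/N = 5292/35880 = 0.14749164.
Var(ȳ) = (1 − 0.14749164)·19.1/5292 = 0.85250836·0.0036092215 = 0.0030768915.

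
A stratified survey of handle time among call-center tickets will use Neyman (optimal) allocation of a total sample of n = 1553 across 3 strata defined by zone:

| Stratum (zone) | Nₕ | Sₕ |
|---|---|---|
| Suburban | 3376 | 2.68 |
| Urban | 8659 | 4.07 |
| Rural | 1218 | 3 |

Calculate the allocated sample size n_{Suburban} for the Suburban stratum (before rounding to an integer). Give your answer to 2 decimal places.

293.07

Neyman allocation: nₕ = n·NₕSₕ / Σⱼ NⱼSⱼ.
Σ NⱼSⱼ = 3376·2.68 + 8659·4.07 + 1218·3 = 47943.81.
n_{Suburban} = 1553·3376·2.68 / 47943.81 = 293.07.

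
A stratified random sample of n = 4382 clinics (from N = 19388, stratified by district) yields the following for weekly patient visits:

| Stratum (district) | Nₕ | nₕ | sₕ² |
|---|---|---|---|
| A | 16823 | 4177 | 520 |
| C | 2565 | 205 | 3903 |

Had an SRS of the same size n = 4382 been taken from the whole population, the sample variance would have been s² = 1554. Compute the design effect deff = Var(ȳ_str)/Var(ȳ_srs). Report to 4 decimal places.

Var(ȳ_str) = Σ Wₕ²(1−fₕ)sₕ²/nₕ with Wₕ = Nₕ/19388:
  A: (16823/19388)²·(1−4177/16823)·520/4177 = 0.070457863
  C: (2565/19388)²·(1−205/2565)·3903/205 = 0.30660416
  → Var(ȳ_str) = 0.37706202.
Var(ȳ_srs) = (1 − 4382/19388)·1554/4382 = 0.27447992.
deff = 0.37706202 / 0.27447992 = 1.3737.

1.3737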